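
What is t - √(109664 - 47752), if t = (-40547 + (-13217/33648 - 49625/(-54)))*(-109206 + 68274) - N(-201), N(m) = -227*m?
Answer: 4548156712495/2804 - 2*√15478 ≈ 1.6220e+9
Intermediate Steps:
t = 4548156712495/2804 (t = (-40547 + (-13217/33648 - 49625/(-54)))*(-109206 + 68274) - (-227)*(-201) = (-40547 + (-13217*1/33648 - 49625*(-1/54)))*(-40932) - 1*45627 = (-40547 + (-13217/33648 + 49625/54))*(-40932) - 45627 = (-40547 + 278178047/302832)*(-40932) - 45627 = -12000751057/302832*(-40932) - 45627 = 4548284650603/2804 - 45627 = 4548156712495/2804 ≈ 1.6220e+9)
t - √(109664 - 47752) = 4548156712495/2804 - √(109664 - 47752) = 4548156712495/2804 - √61912 = 4548156712495/2804 - 2*√15478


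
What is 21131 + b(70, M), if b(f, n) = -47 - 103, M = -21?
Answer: 20981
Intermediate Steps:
b(f, n) = -150
21131 + b(70, M) = 21131 - 150 = 20981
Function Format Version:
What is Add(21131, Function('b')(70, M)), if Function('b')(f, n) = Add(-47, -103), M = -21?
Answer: 20981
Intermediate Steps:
Function('b')(f, n) = -150
Add(21131, Function('b')(70, M)) = Add(21131, -150) = 20981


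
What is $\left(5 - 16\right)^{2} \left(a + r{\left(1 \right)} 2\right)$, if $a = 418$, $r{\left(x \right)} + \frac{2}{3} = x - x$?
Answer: $\frac{151250}{3} \approx 50417.0$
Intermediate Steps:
$r{\left(x \right)} = - \frac{2}{3}$ ($r{\left(x \right)} = - \frac{2}{3} + \left(x - x\right) = - \frac{2}{3} + 0 = - \frac{2}{3}$)
$\left(5 - 16\right)^{2} \left(a + r{\left(1 \right)} 2\right) = \left(5 - 16\right)^{2} \left(418 - \frac{4}{3}\right) = \left(-11\right)^{2} \left(418 - \frac{4}{3}\right) = 121 \cdot \frac{1250}{3} = \frac{151250}{3}$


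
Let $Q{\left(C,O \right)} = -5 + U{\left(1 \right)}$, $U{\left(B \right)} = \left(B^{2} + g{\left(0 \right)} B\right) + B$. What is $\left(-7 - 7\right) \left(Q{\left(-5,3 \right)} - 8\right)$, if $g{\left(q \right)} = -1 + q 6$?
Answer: $168$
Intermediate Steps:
$g{\left(q \right)} = -1 + 6 q$
$U{\left(B \right)} = B^{2}$ ($U{\left(B \right)} = \left(B^{2} + \left(-1 + 6 \cdot 0\right) B\right) + B = \left(B^{2} + \left(-1 + 0\right) B\right) + B = \left(B^{2} - B\right) + B = B^{2}$)
$Q{\left(C,O \right)} = -4$ ($Q{\left(C,O \right)} = -5 + 1^{2} = -5 + 1 = -4$)
$\left(-7 - 7\right) \left(Q{\left(-5,3 \right)} - 8\right) = \left(-7 - 7\right) \left(-4 - 8\right) = \left(-7 - 7\right) \left(-12\right) = \left(-14\right) \left(-12\right) = 168$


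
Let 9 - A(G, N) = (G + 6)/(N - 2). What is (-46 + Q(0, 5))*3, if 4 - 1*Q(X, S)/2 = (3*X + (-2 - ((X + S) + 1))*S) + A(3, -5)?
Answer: 450/7 ≈ 64.286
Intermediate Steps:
A(G, N) = 9 - (6 + G)/(-2 + N) (A(G, N) = 9 - (G + 6)/(N - 2) = 9 - (6 + G)/(-2 + N))
Q(X, S) = -88/7 - 6*X - 2*S*(-3 - S - X) (Q(X, S) = 8 - 2*((3*X + (-2 - ((X + S) + 1))*S) + (-24 - 1*3 + 9*(-5))/(-2 - 5)) = 8 - 2*((3*X + (-2 - ((S + X) + 1))*S) + (-24 - 3 - 45)/(-7)) = 8 - 2*((3*X + (-2 - (1 + S + X))*S) - ⅐*(-72)) = 8 - 2*((3*X + (-2 + (-1 - S - X))*S) + 72/7) = 8 - 2*((3*X + (-3 - S - X)*S) + 72/7) = 8 - 2*((3*X + S*(-3 - S - X)) + 72/7) = 8 - 2*(72/7 + 3*X + S*(-3 - S - X)) = 8 + (-144/7 - 6*X - 2*S*(-3 - S - X)) = -88/7 - 6*X - 2*S*(-3 - S - X))
(-46 + Q(0, 5))*3 = (-46 + (-88/7 - 6*0 + 2*5² + 6*5 + 2*5*0))*3 = (-46 + (-88/7 + 0 + 2*25 + 30 + 0))*3 = (-46 + (-88/7 + 0 + 50 + 30 + 0))*3 = (-46 + 472/7)*3 = (150/7)*3 = 450/7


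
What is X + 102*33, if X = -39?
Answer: 3327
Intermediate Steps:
X + 102*33 = -39 + 102*33 = -39 + 3366 = 3327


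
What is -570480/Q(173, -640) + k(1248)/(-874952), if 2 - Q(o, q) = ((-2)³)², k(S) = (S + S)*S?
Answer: 2398795608/260803 ≈ 9197.7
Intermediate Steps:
k(S) = 2*S² (k(S) = (2*S)*S = 2*S²)
Q(o, q) = -62 (Q(o, q) = 2 - ((-2)³)² = 2 - 1*(-8)² = 2 - 1*64 = 2 - 64 = -62)
-570480/Q(173, -640) + k(1248)/(-874952) = -570480/(-62) + (2*1248²)/(-874952) = -570480*(-1/62) + (2*1557504)*(-1/874952) = 285240/31 + 3115008*(-1/874952) = 285240/31 - 29952/8413 = 2398795608/260803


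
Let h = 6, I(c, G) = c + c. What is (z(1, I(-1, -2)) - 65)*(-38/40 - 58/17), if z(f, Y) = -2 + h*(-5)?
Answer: 143851/340 ≈ 423.09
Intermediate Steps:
I(c, G) = 2*c
z(f, Y) = -32 (z(f, Y) = -2 + 6*(-5) = -2 - 30 = -32)
(z(1, I(-1, -2)) - 65)*(-38/40 - 58/17) = (-32 - 65)*(-38/40 - 58/17) = -97*(-38*1/40 - 58*1/17) = -97*(-19/20 - 58/17) = -97*(-1483/340) = 143851/340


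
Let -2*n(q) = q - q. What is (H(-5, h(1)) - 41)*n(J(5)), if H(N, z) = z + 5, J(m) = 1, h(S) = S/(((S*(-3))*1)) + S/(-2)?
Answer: 0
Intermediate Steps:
h(S) = -1/3 - S/2 (h(S) = S/((-3*S*1)) + S*(-1/2) = S/((-3*S)) - S/2 = S*(-1/(3*S)) - S/2 = -1/3 - S/2)
H(N, z) = 5 + z
n(q) = 0 (n(q) = -(q - q)/2 = -1/2*0 = 0)
(H(-5, h(1)) - 41)*n(J(5)) = ((5 + (-1/3 - 1/2*1)) - 41)*0 = ((5 + (-1/3 - 1/2)) - 41)*0 = ((5 - 5/6) - 41)*0 = (25/6 - 41)*0 = -221/6*0 = 0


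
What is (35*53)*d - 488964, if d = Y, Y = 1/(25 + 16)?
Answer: -20045669/41 ≈ -4.8892e+5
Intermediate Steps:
Y = 1/41 ≈ 0.024390
d = 1/41 ≈ 0.024390
(35*53)*d - 488964 = (35*53)*(1/41) - 488964 = 1855*(1/41) - 488964 = 1855/41 - 488964 = -20045669/41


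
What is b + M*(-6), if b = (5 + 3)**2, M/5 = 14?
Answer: -356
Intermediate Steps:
M = 70 (M = 5*14 = 70)
b = 64 (b = 8**2 = 64)
b + M*(-6) = 64 + 70*(-6) = 64 - 420 = -356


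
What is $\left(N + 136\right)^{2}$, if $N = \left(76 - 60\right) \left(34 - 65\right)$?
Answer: $129600$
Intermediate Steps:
$N = -496$ ($N = 16 \left(-31\right) = -496$)
$\left(N + 136\right)^{2} = \left(-496 + 136\right)^{2} = \left(-360\right)^{2} = 129600$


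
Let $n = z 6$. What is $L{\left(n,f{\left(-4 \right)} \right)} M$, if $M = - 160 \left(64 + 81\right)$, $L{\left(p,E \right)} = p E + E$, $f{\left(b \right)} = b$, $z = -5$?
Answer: $-2691200$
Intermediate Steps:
$n = -30$ ($n = \left(-5\right) 6 = -30$)
$L{\left(p,E \right)} = E + E p$ ($L{\left(p,E \right)} = E p + E = E + E p$)
$M = -23200$ ($M = \left(-160\right) 145 = -23200$)
$L{\left(n,f{\left(-4 \right)} \right)} M = - 4 \left(1 - 30\right) \left(-23200\right) = \left(-4\right) \left(-29\right) \left(-23200\right) = 116 \left(-23200\right) = -2691200$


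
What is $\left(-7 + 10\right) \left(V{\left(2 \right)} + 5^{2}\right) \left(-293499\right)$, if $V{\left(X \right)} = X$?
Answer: $-23773419$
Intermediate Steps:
$\left(-7 + 10\right) \left(V{\left(2 \right)} + 5^{2}\right) \left(-293499\right) = \left(-7 + 10\right) \left(2 + 5^{2}\right) \left(-293499\right) = 3 \left(2 + 25\right) \left(-293499\right) = 3 \cdot 27 \left(-293499\right) = 81 \left(-293499\right) = -23773419$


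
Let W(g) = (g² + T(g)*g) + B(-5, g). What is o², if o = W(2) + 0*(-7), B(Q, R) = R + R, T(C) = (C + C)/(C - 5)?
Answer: 256/9 ≈ 28.444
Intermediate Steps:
T(C) = 2*C/(-5 + C) (T(C) = (2*C)/(-5 + C) = 2*C/(-5 + C))
B(Q, R) = 2*R
W(g) = g² + 2*g + 2*g²/(-5 + g) (W(g) = (g² + (2*g/(-5 + g))*g) + 2*g = (g² + 2*g²/(-5 + g)) + 2*g = g² + 2*g + 2*g²/(-5 + g))
o = 16/3 (o = 2*(-10 + 2² - 1*2)/(-5 + 2) + 0*(-7) = 2*(-10 + 4 - 2)/(-3) + 0 = 2*(-⅓)*(-8) + 0 = 16/3 + 0 = 16/3 ≈ 5.3333)
o² = (16/3)² = 256/9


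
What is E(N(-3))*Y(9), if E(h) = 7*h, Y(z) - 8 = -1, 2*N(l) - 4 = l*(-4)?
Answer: 392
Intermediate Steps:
N(l) = 2 - 2*l (N(l) = 2 + (l*(-4))/2 = 2 + (-4*l)/2 = 2 - 2*l)
Y(z) = 7 (Y(z) = 8 - 1 = 7)
E(N(-3))*Y(9) = (7*(2 - 2*(-3)))*7 = (7*(2 + 6))*7 = (7*8)*7 = 56*7 = 392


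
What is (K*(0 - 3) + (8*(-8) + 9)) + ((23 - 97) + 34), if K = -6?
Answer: -77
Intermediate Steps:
(K*(0 - 3) + (8*(-8) + 9)) + ((23 - 97) + 34) = (-6*(0 - 3) + (8*(-8) + 9)) + ((23 - 97) + 34) = (-6*(-3) + (-64 + 9)) + (-74 + 34) = (18 - 55) - 40 = -37 - 40 = -77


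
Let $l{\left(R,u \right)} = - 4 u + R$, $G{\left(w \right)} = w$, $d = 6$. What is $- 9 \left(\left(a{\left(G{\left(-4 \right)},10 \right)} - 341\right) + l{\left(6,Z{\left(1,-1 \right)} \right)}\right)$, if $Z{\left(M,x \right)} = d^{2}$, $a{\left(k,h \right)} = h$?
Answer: $4221$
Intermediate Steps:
$Z{\left(M,x \right)} = 36$ ($Z{\left(M,x \right)} = 6^{2} = 36$)
$l{\left(R,u \right)} = R - 4 u$
$- 9 \left(\left(a{\left(G{\left(-4 \right)},10 \right)} - 341\right) + l{\left(6,Z{\left(1,-1 \right)} \right)}\right) = - 9 \left(\left(10 - 341\right) + \left(6 - 144\right)\right) = - 9 \left(-331 + \left(6 - 144\right)\right) = - 9 \left(-331 - 138\right) = \left(-9\right) \left(-469\right) = 4221$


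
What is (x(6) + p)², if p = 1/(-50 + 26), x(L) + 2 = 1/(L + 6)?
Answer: 2209/576 ≈ 3.8351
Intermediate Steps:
x(L) = -2 + 1/(6 + L) (x(L) = -2 + 1/(L + 6) = -2 + 1/(6 + L))
p = -1/24 (p = 1/(-24) = -1/24 ≈ -0.041667)
(x(6) + p)² = ((-11 - 2*6)/(6 + 6) - 1/24)² = ((-11 - 12)/12 - 1/24)² = ((1/12)*(-23) - 1/24)² = (-23/12 - 1/24)² = (-47/24)² = 2209/576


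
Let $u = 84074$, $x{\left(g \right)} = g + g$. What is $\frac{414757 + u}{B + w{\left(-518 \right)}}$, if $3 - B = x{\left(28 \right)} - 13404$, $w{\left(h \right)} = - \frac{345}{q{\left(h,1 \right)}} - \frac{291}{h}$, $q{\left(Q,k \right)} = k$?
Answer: $\frac{258394458}{6737399} \approx 38.352$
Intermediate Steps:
$x{\left(g \right)} = 2 g$
$w{\left(h \right)} = -345 - \frac{291}{h}$ ($w{\left(h \right)} = - \frac{345}{1} - \frac{291}{h} = \left(-345\right) 1 - \frac{291}{h} = -345 - \frac{291}{h}$)
$B = 13351$ ($B = 3 - \left(2 \cdot 28 - 13404\right) = 3 - \left(56 - 13404\right) = 3 - -13348 = 3 + 13348 = 13351$)
$\frac{414757 + u}{B + w{\left(-518 \right)}} = \frac{414757 + 84074}{13351 - \left(345 + \frac{291}{-518}\right)} = \frac{498831}{13351 - \frac{178419}{518}} = \frac{498831}{\frac{6737399}{518}} = 498831 \cdot \frac{518}{6737399} = \frac{258394458}{6737399}$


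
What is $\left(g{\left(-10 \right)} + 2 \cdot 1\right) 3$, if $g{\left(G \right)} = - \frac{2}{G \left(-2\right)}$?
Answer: $\frac{57}{10} \approx 5.7$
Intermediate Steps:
$g{\left(G \right)} = \frac{1}{G}$ ($g{\left(G \right)} = - \frac{2}{\left(-2\right) G} = - 2 \left(- \frac{1}{2 G}\right) = \frac{1}{G}$)
$\left(g{\left(-10 \right)} + 2 \cdot 1\right) 3 = \left(\frac{1}{-10} + 2 \cdot 1\right) 3 = \left(- \frac{1}{10} + 2\right) 3 = \frac{19}{10} \cdot 3 = \frac{57}{10}$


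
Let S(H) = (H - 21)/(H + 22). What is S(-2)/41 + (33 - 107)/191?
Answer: -65073/156620 ≈ -0.41548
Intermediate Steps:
S(H) = (-21 + H)/(22 + H)
S(-2)/41 + (33 - 107)/191 = ((-21 - 2)/(22 - 2))/41 + (33 - 107)/191 = (-23/20)*(1/41) - 74*1/191 = ((1/20)*(-23))*(1/41) - 74/191 = -23/20*1/41 - 74/191 = -23/820 - 74/191 = -65073/156620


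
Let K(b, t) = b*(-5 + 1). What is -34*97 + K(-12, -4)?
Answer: -3250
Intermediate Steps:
K(b, t) = -4*b (K(b, t) = b*(-4) = -4*b)
-34*97 + K(-12, -4) = -34*97 - 4*(-12) = -3298 + 48 = -3250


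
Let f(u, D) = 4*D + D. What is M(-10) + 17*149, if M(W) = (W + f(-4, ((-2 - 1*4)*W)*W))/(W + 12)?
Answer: 1028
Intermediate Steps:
f(u, D) = 5*D
M(W) = (W - 30*W**2)/(12 + W) (M(W) = (W + 5*(((-2 - 1*4)*W)*W))/(W + 12) = (W + 5*(((-2 - 4)*W)*W))/(12 + W) = (W + 5*((-6*W)*W))/(12 + W) = (W + 5*(-6*W**2))/(12 + W) = (W - 30*W**2)/(12 + W))
M(-10) + 17*149 = -10*(1 - 30*(-10))/(12 - 10) + 17*149 = -10*(1 + 300)/2 + 2533 = -10*1/2*301 + 2533 = -1505 + 2533 = 1028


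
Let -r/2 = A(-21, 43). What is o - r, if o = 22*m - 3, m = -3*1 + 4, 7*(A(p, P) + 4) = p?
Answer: 5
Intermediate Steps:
A(p, P) = -4 + p/7
m = 1 (m = -3 + 4 = 1)
r = 14 (r = -2*(-4 + (⅐)*(-21)) = -2*(-4 - 3) = -2*(-7) = 14)
o = 19 (o = 22*1 - 3 = 22 - 3 = 19)
o - r = 19 - 1*14 = 19 - 14 = 5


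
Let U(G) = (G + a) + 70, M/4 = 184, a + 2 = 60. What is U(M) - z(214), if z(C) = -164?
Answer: 1028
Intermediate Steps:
a = 58 (a = -2 + 60 = 58)
M = 736 (M = 4*184 = 736)
U(G) = 128 + G (U(G) = (G + 58) + 70 = (58 + G) + 70 = 128 + G)
U(M) - z(214) = (128 + 736) - 1*(-164) = 864 + 164 = 1028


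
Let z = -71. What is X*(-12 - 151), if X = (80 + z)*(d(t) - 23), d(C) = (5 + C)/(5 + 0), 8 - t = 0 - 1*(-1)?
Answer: 151101/5 ≈ 30220.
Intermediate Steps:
t = 7 (t = 8 - (0 - 1*(-1)) = 8 - (0 + 1) = 8 - 1*1 = 8 - 1 = 7)
d(C) = 1 + C/5 (d(C) = (5 + C)/5 = (5 + C)*(⅕) = 1 + C/5)
X = -927/5 (X = (80 - 71)*((1 + (⅕)*7) - 23) = 9*((1 + 7/5) - 23) = 9*(12/5 - 23) = 9*(-103/5) = -927/5 ≈ -185.40)
X*(-12 - 151) = -927*(-12 - 151)/5 = -927/5*(-163) = 151101/5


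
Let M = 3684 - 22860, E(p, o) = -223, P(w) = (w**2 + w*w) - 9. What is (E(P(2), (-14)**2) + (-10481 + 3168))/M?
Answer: 314/799 ≈ 0.39299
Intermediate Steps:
P(w) = -9 + 2*w**2 (P(w) = (w**2 + w**2) - 9 = 2*w**2 - 9 = -9 + 2*w**2)
M = -19176
(E(P(2), (-14)**2) + (-10481 + 3168))/M = (-223 + (-10481 + 3168))/(-19176) = (-223 - 7313)*(-1/19176) = -7536*(-1/19176) = 314/799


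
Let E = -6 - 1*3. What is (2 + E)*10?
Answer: -70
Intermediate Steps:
E = -9 (E = -6 - 3 = -9)
(2 + E)*10 = (2 - 9)*10 = -7*10 = -70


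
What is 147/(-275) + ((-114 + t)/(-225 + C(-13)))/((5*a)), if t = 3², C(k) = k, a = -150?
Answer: -10007/18700 ≈ -0.53513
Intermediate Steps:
t = 9
147/(-275) + ((-114 + t)/(-225 + C(-13)))/((5*a)) = 147/(-275) + ((-114 + 9)/(-225 - 13))/((5*(-150))) = 147*(-1/275) - 105/(-238)/(-750) = -147/275 - 105*(-1/238)*(-1/750) = -147/275 + (15/34)*(-1/750) = -147/275 - 1/1700 = -10007/18700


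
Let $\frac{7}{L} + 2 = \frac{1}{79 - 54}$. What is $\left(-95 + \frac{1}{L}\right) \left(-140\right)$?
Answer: $\frac{66696}{5} \approx 13339.0$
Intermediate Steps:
$L = - \frac{25}{7}$ ($L = \frac{7}{-2 + \frac{1}{79 - 54}} = \frac{7}{-2 + \frac{1}{25}} = \frac{7}{- \frac{49}{25}} = 7 \left(- \frac{25}{49}\right) = - \frac{25}{7} \approx -3.5714$)
$\left(-95 + \frac{1}{L}\right) \left(-140\right) = \left(-95 + \frac{1}{- \frac{25}{7}}\right) \left(-140\right) = \left(-95 - \frac{7}{25}\right) \left(-140\right) = \left(- \frac{2382}{25}\right) \left(-140\right) = \frac{66696}{5}$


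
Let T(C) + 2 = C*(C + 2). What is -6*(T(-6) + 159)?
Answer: -1086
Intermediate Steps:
T(C) = -2 + C*(2 + C) (T(C) = -2 + C*(C + 2) = -2 + C*(2 + C))
-6*(T(-6) + 159) = -6*((-2 + (-6)² + 2*(-6)) + 159) = -6*((-2 + 36 - 12) + 159) = -6*(22 + 159) = -6*181 = -1086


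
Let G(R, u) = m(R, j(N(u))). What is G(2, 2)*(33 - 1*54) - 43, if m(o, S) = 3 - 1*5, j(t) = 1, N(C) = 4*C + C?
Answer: -1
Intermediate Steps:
N(C) = 5*C
m(o, S) = -2 (m(o, S) = 3 - 5 = -2)
G(R, u) = -2
G(2, 2)*(33 - 1*54) - 43 = -2*(33 - 1*54) - 43 = -2*(33 - 54) - 43 = -2*(-21) - 43 = 42 - 43 = -1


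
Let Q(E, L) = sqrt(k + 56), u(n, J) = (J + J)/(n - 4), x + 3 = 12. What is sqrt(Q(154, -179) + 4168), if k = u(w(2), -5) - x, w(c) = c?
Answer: sqrt(4168 + 2*sqrt(13)) ≈ 64.616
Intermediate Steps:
x = 9 (x = -3 + 12 = 9)
u(n, J) = 2*J/(-4 + n) (u(n, J) = (2*J)/(-4 + n) = 2*J/(-4 + n))
k = -4 (k = 2*(-5)/(-4 + 2) - 1*9 = 2*(-5)/(-2) - 9 = 2*(-5)*(-1/2) - 9 = 5 - 9 = -4)
Q(E, L) = 2*sqrt(13) (Q(E, L) = sqrt(-4 + 56) = sqrt(52) = 2*sqrt(13))
sqrt(Q(154, -179) + 4168) = sqrt(2*sqrt(13) + 4168) = sqrt(4168 + 2*sqrt(13))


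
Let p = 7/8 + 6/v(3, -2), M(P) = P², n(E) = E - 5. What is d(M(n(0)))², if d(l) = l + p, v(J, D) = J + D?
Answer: 65025/64 ≈ 1016.0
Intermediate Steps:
v(J, D) = D + J
n(E) = -5 + E
p = 55/8 (p = 7/8 + 6/(-2 + 3) = 7*(⅛) + 6/1 = 7/8 + 6*1 = 7/8 + 6 = 55/8 ≈ 6.8750)
d(l) = 55/8 + l (d(l) = l + 55/8 = 55/8 + l)
d(M(n(0)))² = (55/8 + (-5 + 0)²)² = (55/8 + (-5)²)² = (55/8 + 25)² = (255/8)² = 65025/64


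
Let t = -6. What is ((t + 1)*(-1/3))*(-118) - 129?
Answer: -977/3 ≈ -325.67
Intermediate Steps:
((t + 1)*(-1/3))*(-118) - 129 = ((-6 + 1)*(-1/3))*(-118) - 129 = -(-5)/3*(-118) - 129 = -5*(-⅓)*(-118) - 129 = (5/3)*(-118) - 129 = -590/3 - 129 = -977/3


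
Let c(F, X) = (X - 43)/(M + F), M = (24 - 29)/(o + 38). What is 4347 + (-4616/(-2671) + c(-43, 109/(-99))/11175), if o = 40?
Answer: 14388238779573161/3308608365975 ≈ 4348.7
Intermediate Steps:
M = -5/78 (M = (24 - 29)/(40 + 38) = -5/78 ≈ -0.064103)
c(F, X) = (-43 + X)/(-5/78 + F) (c(F, X) = (X - 43)/(-5/78 + F) = (-43 + X)/(-5/78 + F))
4347 + (-4616/(-2671) + c(-43, 109/(-99))/11175) = 4347 + (-4616/(-2671) + (78*(-43 + 109/(-99))/(-5 + 78*(-43)))/11175) = 4347 + (-4616*(-1/2671) + (78*(-43 + 109*(-1/99))/(-5 - 3354))*(1/11175)) = 4347 + (4616/2671 + (78*(-43 - 109/99)/(-3359))*(1/11175)) = 4347 + (4616/2671 + (78*(-1/3359)*(-4366/99))*(1/11175)) = 4347 + (4616/2671 + (113516/110847)*(1/11175)) = 4347 + (4616/2671 + 113516/1238715225) = 4347 + 5718212679836/3308608365975 = 14388238779573161/3308608365975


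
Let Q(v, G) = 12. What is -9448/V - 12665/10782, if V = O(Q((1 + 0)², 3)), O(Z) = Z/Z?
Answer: -101881001/10782 ≈ -9449.2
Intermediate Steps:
O(Z) = 1
V = 1
-9448/V - 12665/10782 = -9448/1 - 12665/10782 = -9448*1 - 12665*1/10782 = -9448 - 12665/10782 = -101881001/10782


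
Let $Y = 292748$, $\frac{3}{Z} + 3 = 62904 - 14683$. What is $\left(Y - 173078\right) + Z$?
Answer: $\frac{5770248063}{48218} \approx 1.1967 \cdot 10^{5}$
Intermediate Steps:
$Z = \frac{3}{48218}$ ($Z = \frac{3}{-3 + \left(62904 - 14683\right)} = \frac{3}{-3 + 48221} = \frac{3}{48218} \approx 6.2217 \cdot 10^{-5}$)
$\left(Y - 173078\right) + Z = \left(292748 - 173078\right) + \frac{3}{48218} = 119670 + \frac{3}{48218} = \frac{5770248063}{48218}$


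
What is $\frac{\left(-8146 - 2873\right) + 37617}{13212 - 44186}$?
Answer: $- \frac{13299}{15487} \approx -0.85872$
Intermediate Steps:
$\frac{\left(-8146 - 2873\right) + 37617}{13212 - 44186} = \frac{-11019 + 37617}{-30974} = 26598 \left(- \frac{1}{30974}\right) = - \frac{13299}{15487}$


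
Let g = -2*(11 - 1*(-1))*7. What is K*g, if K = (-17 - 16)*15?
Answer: 83160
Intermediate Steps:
K = -495 (K = -33*15 = -495)
g = -168 (g = -2*(11 + 1)*7 = -2*12*7 = -24*7 = -168)
K*g = -495*(-168) = 83160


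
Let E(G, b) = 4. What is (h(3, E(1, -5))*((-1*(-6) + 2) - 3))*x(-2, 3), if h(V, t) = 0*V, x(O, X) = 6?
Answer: 0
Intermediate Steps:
h(V, t) = 0
(h(3, E(1, -5))*((-1*(-6) + 2) - 3))*x(-2, 3) = (0*((-1*(-6) + 2) - 3))*6 = (0*((6 + 2) - 3))*6 = (0*(8 - 3))*6 = (0*5)*6 = 0*6 = 0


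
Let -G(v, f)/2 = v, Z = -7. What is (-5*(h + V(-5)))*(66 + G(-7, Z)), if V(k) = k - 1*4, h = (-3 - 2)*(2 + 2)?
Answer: 11600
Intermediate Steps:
G(v, f) = -2*v
h = -20 (h = -5*4 = -20)
V(k) = -4 + k (V(k) = k - 4 = -4 + k)
(-5*(h + V(-5)))*(66 + G(-7, Z)) = (-5*(-20 + (-4 - 5)))*(66 - 2*(-7)) = (-5*(-20 - 9))*(66 + 14) = -5*(-29)*80 = 145*80 = 11600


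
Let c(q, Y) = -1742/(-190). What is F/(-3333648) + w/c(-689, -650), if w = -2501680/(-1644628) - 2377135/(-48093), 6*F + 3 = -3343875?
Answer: 109551933327639011741/19138425170659478736 ≈ 5.7242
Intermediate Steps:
F = -557313 (F = -1/2 + (1/6)*(-3343875) = -1/2 - 1114625/2 = -557313)
c(q, Y) = 871/95 (c(q, Y) = -1742*(-1/190) = 871/95)
w = 1007454019255/19773773601 (w = -2501680*(-1/1644628) - 2377135*(-1/48093) = 625420/411157 + 2377135/48093 = 1007454019255/19773773601 ≈ 50.949)
F/(-3333648) + w/c(-689, -650) = -557313/(-3333648) + 1007454019255/(19773773601*(871/95)) = -557313*(-1/3333648) + (1007454019255/19773773601)*(95/871) = 185771/1111216 + 95708131829225/17222956806471 = 109551933327639011741/19138425170659478736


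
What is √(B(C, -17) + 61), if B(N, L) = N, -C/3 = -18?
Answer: √115 ≈ 10.724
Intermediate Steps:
C = 54 (C = -3*(-18) = 54)
√(B(C, -17) + 61) = √(54 + 61) = √115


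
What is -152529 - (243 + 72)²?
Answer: -251754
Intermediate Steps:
-152529 - (243 + 72)² = -152529 - 1*315² = -152529 - 1*99225 = -152529 - 99225 = -251754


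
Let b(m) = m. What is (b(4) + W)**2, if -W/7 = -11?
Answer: 6561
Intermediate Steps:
W = 77 (W = -7*(-11) = 77)
(b(4) + W)**2 = (4 + 77)**2 = 81**2 = 6561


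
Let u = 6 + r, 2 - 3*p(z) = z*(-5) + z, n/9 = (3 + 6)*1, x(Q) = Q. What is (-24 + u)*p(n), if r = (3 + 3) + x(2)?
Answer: -3260/3 ≈ -1086.7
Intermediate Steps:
r = 8 (r = (3 + 3) + 2 = 6 + 2 = 8)
n = 81 (n = 9*((3 + 6)*1) = 9*(9*1) = 9*9 = 81)
p(z) = ⅔ + 4*z/3 (p(z) = ⅔ - (z*(-5) + z)/3 = ⅔ - (-5*z + z)/3 = ⅔ - (-4)*z/3 = ⅔ + 4*z/3)
u = 14 (u = 6 + 8 = 14)
(-24 + u)*p(n) = (-24 + 14)*(⅔ + (4/3)*81) = -10*(⅔ + 108) = -10*326/3 = -3260/3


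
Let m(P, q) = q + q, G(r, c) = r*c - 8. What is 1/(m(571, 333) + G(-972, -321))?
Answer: 1/312670 ≈ 3.1983e-6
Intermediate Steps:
G(r, c) = -8 + c*r (G(r, c) = c*r - 8 = -8 + c*r)
m(P, q) = 2*q
1/(m(571, 333) + G(-972, -321)) = 1/(2*333 + (-8 - 321*(-972))) = 1/(666 + (-8 + 312012)) = 1/(666 + 312004) = 1/312670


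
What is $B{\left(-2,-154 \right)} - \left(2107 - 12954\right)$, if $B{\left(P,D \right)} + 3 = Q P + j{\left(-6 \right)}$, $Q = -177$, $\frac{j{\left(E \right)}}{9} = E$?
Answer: $11144$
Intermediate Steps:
$j{\left(E \right)} = 9 E$
$B{\left(P,D \right)} = -57 - 177 P$ ($B{\left(P,D \right)} = -3 - \left(54 + 177 P\right) = -57 - 177 P$)
$B{\left(-2,-154 \right)} - \left(2107 - 12954\right) = \left(-57 - -354\right) - \left(2107 - 12954\right) = \left(-57 + 354\right) - -10847 = 297 + 10847 = 11144$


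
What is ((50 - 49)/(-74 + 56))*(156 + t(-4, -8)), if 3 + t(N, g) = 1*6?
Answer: -53/6 ≈ -8.8333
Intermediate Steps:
t(N, g) = 3 (t(N, g) = -3 + 1*6 = -3 + 6 = 3)
((50 - 49)/(-74 + 56))*(156 + t(-4, -8)) = ((50 - 49)/(-74 + 56))*(156 + 3) = (1/(-18))*159 = (1*(-1/18))*159 = -1/18*159 = -53/6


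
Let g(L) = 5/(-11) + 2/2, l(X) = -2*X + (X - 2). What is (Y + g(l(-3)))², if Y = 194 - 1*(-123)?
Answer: 12201049/121 ≈ 1.0084e+5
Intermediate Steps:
l(X) = -2 - X (l(X) = -2*X + (-2 + X) = -2 - X)
g(L) = 6/11 (g(L) = 5*(-1/11) + 2*(½) = -5/11 + 1 = 6/11)
Y = 317 (Y = 194 + 123 = 317)
(Y + g(l(-3)))² = (317 + 6/11)² = (3493/11)² = 12201049/121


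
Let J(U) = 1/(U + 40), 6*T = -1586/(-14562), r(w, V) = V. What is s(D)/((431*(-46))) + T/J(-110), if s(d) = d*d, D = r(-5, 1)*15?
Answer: -555185305/433059318 ≈ -1.2820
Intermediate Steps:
D = 15 (D = 1*15 = 15)
s(d) = d²
T = 793/43686 (T = (-1586/(-14562))/6 = (-1586*(-1/14562))/6 = (⅙)*(793/7281) = 793/43686 ≈ 0.018152)
J(U) = 1/(40 + U)
s(D)/((431*(-46))) + T/J(-110) = 15²/((431*(-46))) + 793/(43686*(1/(40 - 110))) = 225/(-19826) + 793/(43686*(1/(-70))) = 225*(-1/19826) + 793/(43686*(-1/70)) = -225/19826 + (793/43686)*(-70) = -225/19826 - 27755/21843 = -555185305/433059318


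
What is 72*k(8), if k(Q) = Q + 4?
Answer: 864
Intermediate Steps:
k(Q) = 4 + Q
72*k(8) = 72*(4 + 8) = 72*12 = 864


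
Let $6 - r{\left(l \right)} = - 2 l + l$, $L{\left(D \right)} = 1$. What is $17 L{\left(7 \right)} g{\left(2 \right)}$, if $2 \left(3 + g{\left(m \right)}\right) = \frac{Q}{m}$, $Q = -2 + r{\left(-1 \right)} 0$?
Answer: $- \frac{119}{2} \approx -59.5$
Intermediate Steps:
$r{\left(l \right)} = 6 + l$ ($r{\left(l \right)} = 6 - \left(- 2 l + l\right) = 6 - - l = 6 + l$)
$Q = -2$ ($Q = -2 + \left(6 - 1\right) 0 = -2 + 5 \cdot 0 = -2 + 0 = -2$)
$g{\left(m \right)} = -3 - \frac{1}{m}$ ($g{\left(m \right)} = -3 + \frac{\left(-2\right) \frac{1}{m}}{2} = -3 - \frac{1}{m}$)
$17 L{\left(7 \right)} g{\left(2 \right)} = 17 \cdot 1 \left(-3 - \frac{1}{2}\right) = 17 \left(-3 - \frac{1}{2}\right) = 17 \left(- \frac{7}{2}\right) = - \frac{119}{2}$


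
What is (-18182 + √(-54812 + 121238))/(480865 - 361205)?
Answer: -9091/59830 + √66426/119660 ≈ -0.14979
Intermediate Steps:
(-18182 + √(-54812 + 121238))/(480865 - 361205) = (-18182 + √66426)/119660 = (-18182 + √66426)*(1/119660) = -9091/59830 + √66426/119660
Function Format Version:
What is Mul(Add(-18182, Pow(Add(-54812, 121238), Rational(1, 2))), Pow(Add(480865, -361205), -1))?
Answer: Add(Rational(-9091, 59830), Mul(Rational(1, 119660), Pow(66426, Rational(1, 2)))) ≈ -0.14979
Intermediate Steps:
Mul(Add(-18182, Pow(Add(-54812, 121238), Rational(1, 2))), Pow(Add(480865, -361205), -1)) = Mul(Add(-18182, Pow(66426, Rational(1, 2))), Pow(119660, -1)) = Mul(Add(-18182, Pow(66426, Rational(1, 2))), Rational(1, 119660)) = Add(Rational(-9091, 59830), Mul(Rational(1, 119660), Pow(66426, Rational(1, 2))))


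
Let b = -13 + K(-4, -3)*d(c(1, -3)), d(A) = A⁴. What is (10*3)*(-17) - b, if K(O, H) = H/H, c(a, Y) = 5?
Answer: -1122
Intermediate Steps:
K(O, H) = 1
b = 612 (b = -13 + 1*5⁴ = -13 + 1*625 = -13 + 625 = 612)
(10*3)*(-17) - b = (10*3)*(-17) - 1*612 = 30*(-17) - 612 = -510 - 612 = -1122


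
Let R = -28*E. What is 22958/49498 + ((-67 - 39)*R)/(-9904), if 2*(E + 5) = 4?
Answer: 41756639/30639262 ≈ 1.3628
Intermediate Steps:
E = -3 (E = -5 + (1/2)*4 = -5 + 2 = -3)
R = 84 (R = -28*(-3) = 84)
22958/49498 + ((-67 - 39)*R)/(-9904) = 22958/49498 + ((-67 - 39)*84)/(-9904) = 22958*(1/49498) - 106*84*(-1/9904) = 11479/24749 - 8904*(-1/9904) = 11479/24749 + 1113/1238 = 41756639/30639262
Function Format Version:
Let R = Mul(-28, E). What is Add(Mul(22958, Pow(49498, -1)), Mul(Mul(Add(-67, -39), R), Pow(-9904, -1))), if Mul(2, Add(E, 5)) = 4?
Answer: Rational(41756639, 30639262) ≈ 1.3628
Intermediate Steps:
E = -3 (E = Add(-5, Mul(Rational(1, 2), 4)) = Add(-5, 2) = -3)
R = 84 (R = Mul(-28, -3) = 84)
Add(Mul(22958, Pow(49498, -1)), Mul(Mul(Add(-67, -39), R), Pow(-9904, -1))) = Add(Mul(22958, Pow(49498, -1)), Mul(Mul(Add(-67, -39), 84), Pow(-9904, -1))) = Add(Mul(22958, Rational(1, 49498)), Mul(Mul(-106, 84), Rational(-1, 9904))) = Add(Rational(11479, 24749), Mul(-8904, Rational(-1, 9904))) = Add(Rational(11479, 24749), Rational(1113, 1238)) = Rational(41756639, 30639262)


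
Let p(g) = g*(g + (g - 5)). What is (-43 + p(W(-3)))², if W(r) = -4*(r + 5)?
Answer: 15625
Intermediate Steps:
W(r) = -20 - 4*r (W(r) = -4*(5 + r) = -20 - 4*r)
p(g) = g*(-5 + 2*g) (p(g) = g*(g + (-5 + g)) = g*(-5 + 2*g))
(-43 + p(W(-3)))² = (-43 + (-20 - 4*(-3))*(-5 + 2*(-20 - 4*(-3))))² = (-43 + (-20 + 12)*(-5 + 2*(-20 + 12)))² = (-43 - 8*(-5 + 2*(-8)))² = (-43 - 8*(-5 - 16))² = (-43 - 8*(-21))² = (-43 + 168)² = 125² = 15625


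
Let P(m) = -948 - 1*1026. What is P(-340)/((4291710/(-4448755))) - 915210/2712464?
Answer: 396941724439843/194018481224 ≈ 2045.9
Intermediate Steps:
P(m) = -1974 (P(m) = -948 - 1026 = -1974)
P(-340)/((4291710/(-4448755))) - 915210/2712464 = -1974/(4291710/(-4448755)) - 915210/2712464 = -1974/(4291710*(-1/4448755)) - 915210*1/2712464 = -1974/(-858342/889751) - 457605/1356232 = -1974*(-889751/858342) - 457605/1356232 = 292728079/143057 - 457605/1356232 = 396941724439843/194018481224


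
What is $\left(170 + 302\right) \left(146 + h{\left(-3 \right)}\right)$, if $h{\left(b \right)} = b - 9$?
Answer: $63248$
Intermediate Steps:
$h{\left(b \right)} = -9 + b$ ($h{\left(b \right)} = b - 9 = -9 + b$)
$\left(170 + 302\right) \left(146 + h{\left(-3 \right)}\right) = \left(170 + 302\right) \left(146 - 12\right) = 472 \left(146 - 12\right) = 472 \cdot 134 = 63248$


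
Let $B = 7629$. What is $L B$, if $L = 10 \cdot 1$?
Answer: $76290$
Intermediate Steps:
$L = 10$
$L B = 10 \cdot 7629 = 76290$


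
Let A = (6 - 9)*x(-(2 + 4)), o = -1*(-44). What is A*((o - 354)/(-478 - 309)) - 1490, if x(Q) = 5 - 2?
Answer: -1175420/787 ≈ -1493.5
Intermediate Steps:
x(Q) = 3
o = 44
A = -9 (A = (6 - 9)*3 = -3*3 = -9)
A*((o - 354)/(-478 - 309)) - 1490 = -9*(44 - 354)/(-478 - 309) - 1490 = -(-2790)/(-787) - 1490 = -(-2790)*(-1)/787 - 1490 = -9*310/787 - 1490 = -2790/787 - 1490 = -1175420/787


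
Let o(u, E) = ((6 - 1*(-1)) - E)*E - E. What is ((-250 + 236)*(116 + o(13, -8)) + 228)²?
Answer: 29584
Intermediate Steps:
o(u, E) = -E + E*(7 - E) (o(u, E) = ((6 + 1) - E)*E - E = (7 - E)*E - E = E*(7 - E) - E = -E + E*(7 - E))
((-250 + 236)*(116 + o(13, -8)) + 228)² = ((-250 + 236)*(116 - 8*(6 - 1*(-8))) + 228)² = (-14*(116 - 8*(6 + 8)) + 228)² = (-14*(116 - 8*14) + 228)² = (-14*(116 - 112) + 228)² = (-14*4 + 228)² = (-56 + 228)² = 172² = 29584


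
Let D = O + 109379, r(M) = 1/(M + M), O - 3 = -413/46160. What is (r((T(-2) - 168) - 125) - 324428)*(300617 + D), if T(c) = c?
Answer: -3622587892782259467/27234400 ≈ -1.3302e+11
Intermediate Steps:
O = 138067/46160 (O = 3 - 413/46160 = 138067/46160 ≈ 2.9911)
r(M) = 1/(2*M)
D = 5049072707/46160 (D = 138067/46160 + 109379 = 5049072707/46160 ≈ 1.0938e+5)
(r((T(-2) - 168) - 125) - 324428)*(300617 + D) = (1/(2*((-2 - 168) - 125)) - 324428)*(300617 + 5049072707/46160) = (1/(2*(-170 - 125)) - 324428)*(18925553427/46160) = ((½)/(-295) - 324428)*(18925553427/46160) = ((½)*(-1/295) - 324428)*(18925553427/46160) = (-1/590 - 324428)*(18925553427/46160) = -191412521/590*18925553427/46160 = -3622587892782259467/27234400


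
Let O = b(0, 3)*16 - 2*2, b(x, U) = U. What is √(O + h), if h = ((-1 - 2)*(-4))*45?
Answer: 2*√146 ≈ 24.166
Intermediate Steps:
O = 44 (O = 3*16 - 2*2 = 48 - 4 = 44)
h = 540 (h = -3*(-4)*45 = 12*45 = 540)
√(O + h) = √(44 + 540) = √584 = 2*√146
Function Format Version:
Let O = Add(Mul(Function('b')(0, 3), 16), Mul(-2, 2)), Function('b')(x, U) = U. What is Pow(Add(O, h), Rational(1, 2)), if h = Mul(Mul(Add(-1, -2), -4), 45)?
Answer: Mul(2, Pow(146, Rational(1, 2))) ≈ 24.166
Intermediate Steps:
O = 44 (O = Add(Mul(3, 16), Mul(-2, 2)) = Add(48, -4) = 44)
h = 540 (h = Mul(Mul(-3, -4), 45) = Mul(12, 45) = 540)
Pow(Add(O, h), Rational(1, 2)) = Pow(Add(44, 540), Rational(1, 2)) = Pow(584, Rational(1, 2)) = Mul(2, Pow(146, Rational(1, 2)))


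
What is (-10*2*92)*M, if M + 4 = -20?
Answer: 44160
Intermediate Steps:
M = -24 (M = -4 - 20 = -24)
(-10*2*92)*M = (-10*2*92)*(-24) = -20*92*(-24) = -1840*(-24) = 44160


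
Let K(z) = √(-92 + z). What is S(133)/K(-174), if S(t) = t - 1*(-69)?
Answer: -101*I*√266/133 ≈ -12.385*I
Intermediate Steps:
S(t) = 69 + t (S(t) = t + 69 = 69 + t)
S(133)/K(-174) = (69 + 133)/(√(-92 - 174)) = 202/(√(-266)) = 202/((I*√266)) = 202*(-I*√266/266) = -101*I*√266/133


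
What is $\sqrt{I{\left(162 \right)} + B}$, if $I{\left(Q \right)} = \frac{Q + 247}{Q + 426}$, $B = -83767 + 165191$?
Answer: $\frac{\sqrt{143633163}}{42} \approx 285.35$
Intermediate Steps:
$B = 81424$
$I{\left(Q \right)} = \frac{247 + Q}{426 + Q}$
$\sqrt{I{\left(162 \right)} + B} = \sqrt{\frac{247 + 162}{426 + 162} + 81424} = \sqrt{\frac{1}{588} \cdot 409 + 81424} = \sqrt{\frac{409}{588} + 81424} = \sqrt{\frac{47877721}{588}} = \frac{\sqrt{143633163}}{42}$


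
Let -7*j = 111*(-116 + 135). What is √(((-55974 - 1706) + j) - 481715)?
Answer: I*√26445118/7 ≈ 734.64*I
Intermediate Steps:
j = -2109/7 (j = -111*(-116 + 135)/7 = -111*19/7 = -⅐*2109 = -2109/7 ≈ -301.29)
√(((-55974 - 1706) + j) - 481715) = √(((-55974 - 1706) - 2109/7) - 481715) = √((-57680 - 2109/7) - 481715) = √(-405869/7 - 481715) = √(-3777874/7) = I*√26445118/7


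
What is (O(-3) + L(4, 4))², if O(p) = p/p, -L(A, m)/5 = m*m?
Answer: 6241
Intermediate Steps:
L(A, m) = -5*m² (L(A, m) = -5*m*m = -5*m²)
O(p) = 1
(O(-3) + L(4, 4))² = (1 - 5*4²)² = (1 - 5*16)² = (1 - 80)² = (-79)² = 6241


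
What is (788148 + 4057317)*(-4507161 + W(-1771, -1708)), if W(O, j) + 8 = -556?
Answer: -21842023717125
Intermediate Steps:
W(O, j) = -564 (W(O, j) = -8 - 556 = -564)
(788148 + 4057317)*(-4507161 + W(-1771, -1708)) = (788148 + 4057317)*(-4507161 - 564) = 4845465*(-4507725) = -21842023717125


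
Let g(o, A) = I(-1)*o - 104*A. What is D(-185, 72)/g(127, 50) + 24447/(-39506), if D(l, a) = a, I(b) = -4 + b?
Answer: -48497559/76839170 ≈ -0.63116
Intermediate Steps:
g(o, A) = -104*A - 5*o (g(o, A) = (-4 - 1)*o - 104*A = -5*o - 104*A = -104*A - 5*o)
D(-185, 72)/g(127, 50) + 24447/(-39506) = 72/(-104*50 - 5*127) + 24447/(-39506) = 72/(-5200 - 635) + 24447*(-1/39506) = 72/(-5835) - 24447/39506 = 72*(-1/5835) - 24447/39506 = -24/1945 - 24447/39506 = -48497559/76839170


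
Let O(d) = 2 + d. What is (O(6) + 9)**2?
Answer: 289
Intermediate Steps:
(O(6) + 9)**2 = ((2 + 6) + 9)**2 = (8 + 9)**2 = 17**2 = 289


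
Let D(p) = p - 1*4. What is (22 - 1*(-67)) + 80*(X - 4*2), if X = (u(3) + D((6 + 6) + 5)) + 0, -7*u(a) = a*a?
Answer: 2703/7 ≈ 386.14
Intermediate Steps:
u(a) = -a**2/7 (u(a) = -a*a/7 = -a**2/7)
D(p) = -4 + p (D(p) = p - 4 = -4 + p)
X = 82/7 (X = (-1/7*3**2 + (-4 + ((6 + 6) + 5))) + 0 = (-1/7*9 + (-4 + (12 + 5))) + 0 = (-9/7 + (-4 + 17)) + 0 = (-9/7 + 13) + 0 = 82/7 + 0 = 82/7 ≈ 11.714)
(22 - 1*(-67)) + 80*(X - 4*2) = (22 - 1*(-67)) + 80*(82/7 - 4*2) = (22 + 67) + 80*(82/7 - 8) = 89 + 80*(26/7) = 89 + 2080/7 = 2703/7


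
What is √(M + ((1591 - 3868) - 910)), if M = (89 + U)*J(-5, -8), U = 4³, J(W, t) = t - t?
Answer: I*√3187 ≈ 56.453*I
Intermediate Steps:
J(W, t) = 0
U = 64
M = 0 (M = (89 + 64)*0 = 153*0 = 0)
√(M + ((1591 - 3868) - 910)) = √(0 + ((1591 - 3868) - 910)) = √(0 + (-2277 - 910)) = √(0 - 3187) = √(-3187) = I*√3187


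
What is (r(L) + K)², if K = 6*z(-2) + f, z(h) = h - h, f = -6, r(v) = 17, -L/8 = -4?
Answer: 121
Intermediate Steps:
L = 32 (L = -8*(-4) = 32)
z(h) = 0
K = -6 (K = 6*0 - 6 = 0 - 6 = -6)
(r(L) + K)² = (17 - 6)² = 11² = 121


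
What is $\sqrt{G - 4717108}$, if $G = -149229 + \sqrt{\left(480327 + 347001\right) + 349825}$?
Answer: $\sqrt{-4866337 + \sqrt{1177153}} \approx 2205.7 i$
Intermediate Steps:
$G = -149229 + \sqrt{1177153}$ ($G = -149229 + \sqrt{827328 + 349825} = -149229 + \sqrt{1177153} \approx -1.4814 \cdot 10^{5}$)
$\sqrt{G - 4717108} = \sqrt{\left(-149229 + \sqrt{1177153}\right) - 4717108} = \sqrt{-4866337 + \sqrt{1177153}}$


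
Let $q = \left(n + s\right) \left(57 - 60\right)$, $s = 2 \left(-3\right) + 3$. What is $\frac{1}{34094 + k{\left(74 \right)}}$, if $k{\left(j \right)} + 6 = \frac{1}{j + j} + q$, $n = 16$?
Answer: $\frac{148}{5039253} \approx 2.9369 \cdot 10^{-5}$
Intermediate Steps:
$s = -3$ ($s = -6 + 3 = -3$)
$q = -39$ ($q = \left(16 - 3\right) \left(57 - 60\right) = 13 \left(-3\right) = -39$)
$k{\left(j \right)} = -45 + \frac{1}{2 j}$ ($k{\left(j \right)} = -6 - \left(39 - \frac{1}{j + j}\right) = -6 - \left(39 - \frac{1}{2 j}\right) = -45 + \frac{1}{2 j}$)
$\frac{1}{34094 + k{\left(74 \right)}} = \frac{1}{34094 - \left(45 - \frac{1}{2 \cdot 74}\right)} = \frac{1}{34094 + \left(-45 + \frac{1}{2} \cdot \frac{1}{74}\right)} = \frac{1}{34094 + \left(-45 + \frac{1}{148}\right)} = \frac{1}{34094 - \frac{6659}{148}} = \frac{1}{\frac{5039253}{148}} = \frac{148}{5039253}$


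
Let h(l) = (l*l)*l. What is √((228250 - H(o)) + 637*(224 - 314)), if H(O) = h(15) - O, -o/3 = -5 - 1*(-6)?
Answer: √167542 ≈ 409.32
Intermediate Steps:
h(l) = l³ (h(l) = l²*l = l³)
o = -3 (o = -3*(-5 - 1*(-6)) = -3*(-5 + 6) = -3*1 = -3)
H(O) = 3375 - O (H(O) = 15³ - O = 3375 - O)
√((228250 - H(o)) + 637*(224 - 314)) = √((228250 - (3375 - 1*(-3))) + 637*(224 - 314)) = √((228250 - (3375 + 3)) + 637*(-90)) = √((228250 - 1*3378) - 57330) = √((228250 - 3378) - 57330) = √(224872 - 57330) = √167542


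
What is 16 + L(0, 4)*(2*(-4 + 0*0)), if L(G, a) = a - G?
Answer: -16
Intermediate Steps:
16 + L(0, 4)*(2*(-4 + 0*0)) = 16 + (4 - 1*0)*(2*(-4 + 0*0)) = 16 + (4 + 0)*(2*(-4 + 0)) = 16 + 4*(2*(-4)) = 16 + 4*(-8) = 16 - 32 = -16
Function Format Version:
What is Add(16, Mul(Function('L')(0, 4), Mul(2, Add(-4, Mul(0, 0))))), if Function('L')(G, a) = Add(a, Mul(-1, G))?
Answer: -16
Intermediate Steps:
Add(16, Mul(Function('L')(0, 4), Mul(2, Add(-4, Mul(0, 0))))) = Add(16, Mul(Add(4, Mul(-1, 0)), Mul(2, Add(-4, Mul(0, 0))))) = Add(16, Mul(Add(4, 0), Mul(2, Add(-4, 0)))) = Add(16, Mul(4, Mul(2, -4))) = Add(16, Mul(4, -8)) = Add(16, -32) = -16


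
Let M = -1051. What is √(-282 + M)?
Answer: I*√1333 ≈ 36.51*I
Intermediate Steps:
√(-282 + M) = √(-282 - 1051) = √(-1333) = I*√1333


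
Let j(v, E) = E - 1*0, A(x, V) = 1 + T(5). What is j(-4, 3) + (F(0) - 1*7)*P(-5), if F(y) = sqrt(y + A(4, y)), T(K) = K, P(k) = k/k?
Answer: -4 + sqrt(6) ≈ -1.5505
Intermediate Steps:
P(k) = 1
A(x, V) = 6 (A(x, V) = 1 + 5 = 6)
j(v, E) = E (j(v, E) = E + 0 = E)
F(y) = sqrt(6 + y) (F(y) = sqrt(y + 6) = sqrt(6 + y))
j(-4, 3) + (F(0) - 1*7)*P(-5) = 3 + (sqrt(6 + 0) - 1*7)*1 = 3 + (sqrt(6) - 7)*1 = 3 + (-7 + sqrt(6))*1 = 3 + (-7 + sqrt(6)) = -4 + sqrt(6)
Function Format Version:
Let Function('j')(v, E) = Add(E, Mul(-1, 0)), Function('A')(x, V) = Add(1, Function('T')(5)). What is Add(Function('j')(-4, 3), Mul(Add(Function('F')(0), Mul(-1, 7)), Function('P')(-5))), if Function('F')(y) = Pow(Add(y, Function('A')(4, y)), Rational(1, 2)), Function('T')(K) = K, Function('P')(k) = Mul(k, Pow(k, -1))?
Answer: Add(-4, Pow(6, Rational(1, 2))) ≈ -1.5505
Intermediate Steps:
Function('P')(k) = 1
Function('A')(x, V) = 6 (Function('A')(x, V) = Add(1, 5) = 6)
Function('j')(v, E) = E (Function('j')(v, E) = Add(E, 0) = E)
Function('F')(y) = Pow(Add(6, y), Rational(1, 2)) (Function('F')(y) = Pow(Add(y, 6), Rational(1, 2)) = Pow(Add(6, y), Rational(1, 2)))
Add(Function('j')(-4, 3), Mul(Add(Function('F')(0), Mul(-1, 7)), Function('P')(-5))) = Add(3, Mul(Add(Pow(Add(6, 0), Rational(1, 2)), Mul(-1, 7)), 1)) = Add(3, Mul(Add(Pow(6, Rational(1, 2)), -7), 1)) = Add(3, Mul(Add(-7, Pow(6, Rational(1, 2))), 1)) = Add(3, Add(-7, Pow(6, Rational(1, 2)))) = Add(-4, Pow(6, Rational(1, 2)))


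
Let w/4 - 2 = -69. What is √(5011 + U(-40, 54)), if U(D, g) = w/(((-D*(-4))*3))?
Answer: √18041610/60 ≈ 70.792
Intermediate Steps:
w = -268 (w = 8 + 4*(-69) = 8 - 276 = -268)
U(D, g) = -67/(3*D) (U(D, g) = -268*1/(12*D) = -67/(3*D))
√(5011 + U(-40, 54)) = √(5011 - 67/3/(-40)) = √(5011 - 67/3*(-1/40)) = √(5011 + 67/120) = √(601387/120) = √18041610/60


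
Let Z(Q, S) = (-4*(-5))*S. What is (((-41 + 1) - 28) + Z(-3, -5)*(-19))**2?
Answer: 3356224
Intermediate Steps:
Z(Q, S) = 20*S
(((-41 + 1) - 28) + Z(-3, -5)*(-19))**2 = (((-41 + 1) - 28) + (20*(-5))*(-19))**2 = ((-40 - 28) - 100*(-19))**2 = (-68 + 1900)**2 = 1832**2 = 3356224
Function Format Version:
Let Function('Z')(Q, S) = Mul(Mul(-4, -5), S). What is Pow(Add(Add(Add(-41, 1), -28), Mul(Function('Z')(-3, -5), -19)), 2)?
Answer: 3356224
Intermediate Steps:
Function('Z')(Q, S) = Mul(20, S)
Pow(Add(Add(Add(-41, 1), -28), Mul(Function('Z')(-3, -5), -19)), 2) = Pow(Add(Add(Add(-41, 1), -28), Mul(Mul(20, -5), -19)), 2) = Pow(Add(Add(-40, -28), Mul(-100, -19)), 2) = Pow(Add(-68, 1900), 2) = Pow(1832, 2) = 3356224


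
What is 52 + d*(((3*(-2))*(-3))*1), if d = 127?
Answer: 2338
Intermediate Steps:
52 + d*(((3*(-2))*(-3))*1) = 52 + 127*(((3*(-2))*(-3))*1) = 52 + 127*(-6*(-3)*1) = 52 + 127*(18*1) = 52 + 127*18 = 52 + 2286 = 2338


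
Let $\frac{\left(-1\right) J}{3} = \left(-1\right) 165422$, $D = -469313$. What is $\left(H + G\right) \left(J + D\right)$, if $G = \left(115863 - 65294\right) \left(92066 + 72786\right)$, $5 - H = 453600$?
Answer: $224678784692929$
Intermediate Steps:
$H = -453595$ ($H = 5 - 453600 = -453595$)
$J = 496266$ ($J = - 3 \left(\left(-1\right) 165422\right) = \left(-3\right) \left(-165422\right) = 496266$)
$G = 8336400788$ ($G = 50569 \cdot 164852 = 8336400788$)
$\left(H + G\right) \left(J + D\right) = \left(-453595 + 8336400788\right) \left(496266 - 469313\right) = 8335947193 \cdot 26953 = 224678784692929$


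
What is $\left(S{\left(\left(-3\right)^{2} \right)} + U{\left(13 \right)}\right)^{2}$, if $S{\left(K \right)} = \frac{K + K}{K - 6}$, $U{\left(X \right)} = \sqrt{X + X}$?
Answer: $62 + 12 \sqrt{26} \approx 123.19$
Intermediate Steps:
$U{\left(X \right)} = \sqrt{2} \sqrt{X}$ ($U{\left(X \right)} = \sqrt{2 X} = \sqrt{2} \sqrt{X}$)
$S{\left(K \right)} = \frac{2 K}{-6 + K}$
$\left(S{\left(\left(-3\right)^{2} \right)} + U{\left(13 \right)}\right)^{2} = \left(\frac{2 \left(-3\right)^{2}}{-6 + \left(-3\right)^{2}} + \sqrt{2} \sqrt{13}\right)^{2} = \left(2 \cdot 9 \frac{1}{-6 + 9} + \sqrt{26}\right)^{2} = \left(2 \cdot 9 \cdot \frac{1}{3} + \sqrt{26}\right)^{2} = \left(6 + \sqrt{26}\right)^{2}$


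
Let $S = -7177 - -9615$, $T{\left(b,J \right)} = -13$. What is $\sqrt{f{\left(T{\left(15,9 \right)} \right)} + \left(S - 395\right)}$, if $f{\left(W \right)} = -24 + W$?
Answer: $\sqrt{2006} \approx 44.788$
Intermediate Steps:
$S = 2438$ ($S = -7177 + 9615 = 2438$)
$\sqrt{f{\left(T{\left(15,9 \right)} \right)} + \left(S - 395\right)} = \sqrt{\left(-24 - 13\right) + \left(2438 - 395\right)} = \sqrt{-37 + \left(2438 - 395\right)} = \sqrt{-37 + 2043} = \sqrt{2006}$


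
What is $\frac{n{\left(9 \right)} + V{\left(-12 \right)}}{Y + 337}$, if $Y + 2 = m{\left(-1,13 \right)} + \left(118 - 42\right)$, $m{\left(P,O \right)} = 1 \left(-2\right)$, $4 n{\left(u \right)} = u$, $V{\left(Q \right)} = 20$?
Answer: $\frac{89}{1636} \approx 0.054401$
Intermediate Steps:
$n{\left(u \right)} = \frac{u}{4}$
$m{\left(P,O \right)} = -2$
$Y = 72$ ($Y = -2 + \left(-2 + \left(118 - 42\right)\right) = -2 + \left(-2 + 76\right) = -2 + 74 = 72$)
$\frac{n{\left(9 \right)} + V{\left(-12 \right)}}{Y + 337} = \frac{\frac{1}{4} \cdot 9 + 20}{72 + 337} = \frac{\frac{9}{4} + 20}{409} = \frac{89}{4} \cdot \frac{1}{409} = \frac{89}{1636}$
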